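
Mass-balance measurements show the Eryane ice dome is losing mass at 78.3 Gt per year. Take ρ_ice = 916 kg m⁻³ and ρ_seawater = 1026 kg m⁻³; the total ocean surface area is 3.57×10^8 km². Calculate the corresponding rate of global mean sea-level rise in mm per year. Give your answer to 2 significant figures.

≈ 0.21 mm/yr

ρ_w = 1026 kg m⁻³. Annual water volume added = 78.3 Gt / ρ_w = 7.830×10^13 kg / 1026 kg m⁻³ = 7.632×10^10 m³.
Δh per year = 7.632×10^10 / 3.57×10^14 = 2.14×10^-4 m = 0.21 mm.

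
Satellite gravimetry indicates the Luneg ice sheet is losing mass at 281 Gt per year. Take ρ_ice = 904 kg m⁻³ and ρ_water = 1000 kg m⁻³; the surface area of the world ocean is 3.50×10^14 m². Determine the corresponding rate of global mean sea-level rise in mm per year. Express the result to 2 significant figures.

ρ_w = 1000 kg m⁻³. Annual water volume added = 281 Gt / ρ_w = 2.810×10^14 kg / 1000 kg m⁻³ = 2.810×10^11 m³.
Δh per year = 2.810×10^11 / 3.50×10^14 = 8.03×10^-4 m = 0.80 mm.

≈ 0.80 mm/yr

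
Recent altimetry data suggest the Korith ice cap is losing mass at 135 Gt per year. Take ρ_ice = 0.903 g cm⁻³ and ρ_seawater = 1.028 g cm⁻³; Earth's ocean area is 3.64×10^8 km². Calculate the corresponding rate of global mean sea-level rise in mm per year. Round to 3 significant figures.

≈ 0.361 mm/yr

ρ_w = 1.028 g cm⁻³ = 1028 kg m⁻³. Annual water volume added = 135 Gt / ρ_w = 1.350×10^14 kg / 1028 kg m⁻³ = 1.313×10^11 m³.
Δh per year = 1.313×10^11 / 3.64×10^14 = 3.61×10^-4 m = 0.361 mm.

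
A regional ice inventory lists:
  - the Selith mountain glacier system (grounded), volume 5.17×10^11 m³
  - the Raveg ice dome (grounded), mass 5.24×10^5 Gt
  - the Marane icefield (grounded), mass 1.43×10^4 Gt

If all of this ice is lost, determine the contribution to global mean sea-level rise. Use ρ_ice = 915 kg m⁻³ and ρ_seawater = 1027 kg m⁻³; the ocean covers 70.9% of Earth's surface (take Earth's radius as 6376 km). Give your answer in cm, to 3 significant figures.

Selith: 5.17×10^11 m³ × (915/1027) = 4.606×10^11 m³ of water.
Raveg: 5.24×10^5 Gt = 5.240×10^17 kg; dividing by ρ_w = 1027 kg m⁻³ gives 5.102×10^14 m³ of water.
Marane: 1.43×10^4 Gt = 1.430×10^16 kg; dividing by ρ_w = 1027 kg m⁻³ gives 1.392×10^13 m³ of water.
Total added water ≈ 5.246×10^14 m³ over 3.62×10^14 m² → Δh = 1.45 m = 145 cm.

≈ 145 cm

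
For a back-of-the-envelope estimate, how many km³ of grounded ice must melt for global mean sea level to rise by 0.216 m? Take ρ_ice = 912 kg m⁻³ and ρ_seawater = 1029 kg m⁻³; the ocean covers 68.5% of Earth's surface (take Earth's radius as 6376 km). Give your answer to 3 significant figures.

≈ 8.53×10^4 km³

Required water volume = Δh × A = 0.216 m × 3.50×10^14 m² = 7.559×10^13 m³ = 7.559×10^4 km³.
Ice volume = water volume × ρ_w/ρ_ice = 7.559×10^4 × 1029/912 = 8.53×10^4 km³.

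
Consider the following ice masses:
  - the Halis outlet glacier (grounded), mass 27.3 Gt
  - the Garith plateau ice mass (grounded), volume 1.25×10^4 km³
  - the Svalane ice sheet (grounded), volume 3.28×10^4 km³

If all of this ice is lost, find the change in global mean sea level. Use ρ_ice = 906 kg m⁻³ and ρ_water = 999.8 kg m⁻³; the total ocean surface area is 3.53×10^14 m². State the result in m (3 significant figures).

≈ 0.116 m

Halis: 27.3 Gt = 2.730×10^13 kg; dividing by ρ_w = 999.8 kg m⁻³ gives 2.731×10^10 m³ of water.
Garith: 1.25×10^4 km³ × (906/999.8) = 1.133×10^4 km³ of water.
Svalane: 3.28×10^4 km³ × (906/999.8) = 2.972×10^4 km³ of water.
Total added water ≈ 4.108×10^13 m³ over 3.53×10^14 m² → Δh = 0.116 m.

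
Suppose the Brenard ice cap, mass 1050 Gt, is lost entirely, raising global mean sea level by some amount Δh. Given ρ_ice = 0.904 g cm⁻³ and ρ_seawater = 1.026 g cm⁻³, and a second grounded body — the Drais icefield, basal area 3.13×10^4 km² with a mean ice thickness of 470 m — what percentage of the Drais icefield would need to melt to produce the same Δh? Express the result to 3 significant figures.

Equal sea-level rise means equal mass of meltwater, i.e. equal mass of ice lost.
Ice mass of Brenard: 1.050×10^15 kg; ice mass of Drais: 1.330×10^16 kg.
Fraction required = 1.050×10^15 / 1.330×10^16 = 0.0790 → 7.90 %.

≈ 7.90 %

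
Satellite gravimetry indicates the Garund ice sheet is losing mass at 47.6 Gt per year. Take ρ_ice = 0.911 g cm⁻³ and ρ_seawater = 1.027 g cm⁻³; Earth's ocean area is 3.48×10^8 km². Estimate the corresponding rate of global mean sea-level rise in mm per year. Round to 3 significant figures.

ρ_w = 1.027 g cm⁻³ = 1027 kg m⁻³. Annual water volume added = 47.6 Gt / ρ_w = 4.760×10^13 kg / 1027 kg m⁻³ = 4.635×10^10 m³.
Δh per year = 4.635×10^10 / 3.48×10^14 = 1.33×10^-4 m = 0.133 mm.

≈ 0.133 mm/yr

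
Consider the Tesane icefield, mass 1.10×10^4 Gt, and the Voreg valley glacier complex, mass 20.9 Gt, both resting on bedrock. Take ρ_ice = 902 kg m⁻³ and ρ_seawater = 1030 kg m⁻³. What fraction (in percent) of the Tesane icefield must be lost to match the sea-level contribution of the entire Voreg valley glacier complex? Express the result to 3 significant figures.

Equal sea-level rise means equal mass of meltwater, i.e. equal mass of ice lost.
Ice mass of Voreg: 2.090×10^13 kg; ice mass of Tesane: 1.100×10^16 kg.
Fraction required = 2.090×10^13 / 1.100×10^16 = 1.90×10^-3 → 0.190 %.

≈ 0.190 %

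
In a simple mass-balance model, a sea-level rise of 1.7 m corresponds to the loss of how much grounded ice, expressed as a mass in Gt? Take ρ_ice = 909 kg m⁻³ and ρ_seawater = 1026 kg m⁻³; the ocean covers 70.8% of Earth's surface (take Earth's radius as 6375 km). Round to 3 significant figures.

≈ 6.31×10^5 Gt

Required water volume = Δh × A = 1.7 m × 3.62×10^14 m² = 6.147×10^14 m³.
ρ_w = 1026 kg m⁻³, so the mass of water = 6.147×10^14 m³ × 1026 kg m⁻³ = 6.307×10^17 kg = 6.31×10^5 Gt (and the same mass of ice, by conservation).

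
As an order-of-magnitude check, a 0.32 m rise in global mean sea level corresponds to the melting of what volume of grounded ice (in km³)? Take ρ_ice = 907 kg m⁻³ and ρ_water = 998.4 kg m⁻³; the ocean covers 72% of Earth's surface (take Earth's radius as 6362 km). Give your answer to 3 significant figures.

≈ 1.29×10^5 km³

Required water volume = Δh × A = 0.32 m × 3.66×10^14 m² = 1.172×10^14 m³ = 1.172×10^5 km³.
Ice volume = water volume × ρ_w/ρ_ice = 1.172×10^5 × 998.4/907 = 1.29×10^5 km³.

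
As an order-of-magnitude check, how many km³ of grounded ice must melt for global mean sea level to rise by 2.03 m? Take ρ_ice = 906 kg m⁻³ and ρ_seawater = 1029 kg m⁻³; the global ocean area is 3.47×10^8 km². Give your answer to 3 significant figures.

Required water volume = Δh × A = 2.03 m × 3.47×10^14 m² = 7.044×10^14 m³ = 7.044×10^5 km³.
Ice volume = water volume × ρ_w/ρ_ice = 7.044×10^5 × 1029/906 = 8.00×10^5 km³.

≈ 8.00×10^5 km³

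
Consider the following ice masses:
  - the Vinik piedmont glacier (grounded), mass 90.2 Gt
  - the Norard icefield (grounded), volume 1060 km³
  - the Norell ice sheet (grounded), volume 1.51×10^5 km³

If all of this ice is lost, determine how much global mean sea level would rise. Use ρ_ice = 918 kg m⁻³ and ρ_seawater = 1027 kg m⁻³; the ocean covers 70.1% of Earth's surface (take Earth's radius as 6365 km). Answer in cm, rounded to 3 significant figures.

Vinik: 90.2 Gt = 9.020×10^13 kg; dividing by ρ_w = 1027 kg m⁻³ gives 8.783×10^10 m³ of water.
Norard: 1060 km³ × (918/1027) = 947.5 km³ of water.
Norell: 1.51×10^5 km³ × (918/1027) = 1.350×10^5 km³ of water.
Total added water ≈ 1.360×10^14 m³ over 3.57×10^14 m² → Δh = 0.381 m = 38.1 cm.

≈ 38.1 cm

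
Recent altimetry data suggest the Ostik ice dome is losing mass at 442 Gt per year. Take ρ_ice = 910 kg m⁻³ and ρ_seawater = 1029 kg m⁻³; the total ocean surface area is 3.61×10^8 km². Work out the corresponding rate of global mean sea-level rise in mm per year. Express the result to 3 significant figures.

ρ_w = 1029 kg m⁻³. Annual water volume added = 442 Gt / ρ_w = 4.420×10^14 kg / 1029 kg m⁻³ = 4.295×10^11 m³.
Δh per year = 4.295×10^11 / 3.61×10^14 = 1.19×10^-3 m = 1.19 mm.

≈ 1.19 mm/yr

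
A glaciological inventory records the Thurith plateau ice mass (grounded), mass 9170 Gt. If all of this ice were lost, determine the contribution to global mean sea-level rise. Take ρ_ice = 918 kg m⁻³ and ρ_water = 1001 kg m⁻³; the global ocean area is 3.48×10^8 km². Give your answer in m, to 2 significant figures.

≈ 0.026 m

Thurith: 9170 Gt = 9.170×10^15 kg; dividing by ρ_w = 1001 kg m⁻³ gives 9.161×10^12 m³ of water.
Spread over 3.48×10^14 m² of ocean, Δh = 9.161×10^12 / 3.48×10^14 = 0.0263 m.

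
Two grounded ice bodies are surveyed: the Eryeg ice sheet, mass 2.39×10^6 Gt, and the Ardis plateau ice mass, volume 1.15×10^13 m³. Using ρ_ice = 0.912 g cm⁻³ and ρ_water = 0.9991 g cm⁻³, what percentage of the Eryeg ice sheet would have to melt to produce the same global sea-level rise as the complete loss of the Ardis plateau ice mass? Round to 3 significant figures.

≈ 0.439 %

Equal sea-level rise means equal mass of meltwater, i.e. equal mass of ice lost.
Ice mass of Ardis: 1.049×10^16 kg; ice mass of Eryeg: 2.390×10^18 kg.
Fraction required = 1.049×10^16 / 2.390×10^18 = 4.39×10^-3 → 0.439 %.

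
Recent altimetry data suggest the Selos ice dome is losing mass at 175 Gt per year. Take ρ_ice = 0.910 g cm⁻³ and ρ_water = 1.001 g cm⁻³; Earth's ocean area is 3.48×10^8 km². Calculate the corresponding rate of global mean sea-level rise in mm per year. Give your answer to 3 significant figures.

≈ 0.502 mm/yr

ρ_w = 1.001 g cm⁻³ = 1001 kg m⁻³. Annual water volume added = 175 Gt / ρ_w = 1.750×10^14 kg / 1001 kg m⁻³ = 1.748×10^11 m³.
Δh per year = 1.748×10^11 / 3.48×10^14 = 5.02×10^-4 m = 0.502 mm.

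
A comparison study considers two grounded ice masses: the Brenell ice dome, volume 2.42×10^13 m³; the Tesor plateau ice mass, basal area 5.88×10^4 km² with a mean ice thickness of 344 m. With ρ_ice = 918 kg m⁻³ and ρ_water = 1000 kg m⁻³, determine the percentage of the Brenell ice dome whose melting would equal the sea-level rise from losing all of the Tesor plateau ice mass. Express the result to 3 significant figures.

≈ 83.6 %

Equal sea-level rise means equal mass of meltwater, i.e. equal mass of ice lost.
Ice mass of Tesor: 1.857×10^16 kg; ice mass of Brenell: 2.222×10^16 kg.
Fraction required = 1.857×10^16 / 2.222×10^16 = 0.836 → 83.6 %.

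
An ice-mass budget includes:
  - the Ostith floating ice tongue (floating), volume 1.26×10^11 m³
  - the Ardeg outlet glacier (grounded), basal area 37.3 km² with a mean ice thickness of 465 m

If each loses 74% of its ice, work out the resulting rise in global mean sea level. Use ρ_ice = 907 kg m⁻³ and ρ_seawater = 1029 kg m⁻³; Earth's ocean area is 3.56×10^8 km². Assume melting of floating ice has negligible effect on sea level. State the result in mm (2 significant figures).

≈ 0.032 mm

The Ostith floating ice tongue is floating and already displaces its own weight of water, so its melt adds essentially nothing to sea level.
Ardeg: ice volume = 37.3 km² × 465 m = 17.34 km³; 0.74 × 17.34 × (907/1029) = 11.31 km³ of water.
Total added water ≈ 1.131×10^10 m³ over 3.56×10^14 m² → Δh = 3.18×10^-5 m = 0.032 mm.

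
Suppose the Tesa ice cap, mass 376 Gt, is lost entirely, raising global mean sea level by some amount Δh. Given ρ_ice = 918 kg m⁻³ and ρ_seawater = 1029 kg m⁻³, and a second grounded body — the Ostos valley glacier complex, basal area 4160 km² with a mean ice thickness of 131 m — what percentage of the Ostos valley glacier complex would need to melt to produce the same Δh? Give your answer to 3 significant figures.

Equal sea-level rise means equal mass of meltwater, i.e. equal mass of ice lost.
Ice mass of Tesa: 3.760×10^14 kg; ice mass of Ostos: 5.003×10^14 kg.
Fraction required = 3.760×10^14 / 5.003×10^14 = 0.752 → 75.2 %.

≈ 75.2 %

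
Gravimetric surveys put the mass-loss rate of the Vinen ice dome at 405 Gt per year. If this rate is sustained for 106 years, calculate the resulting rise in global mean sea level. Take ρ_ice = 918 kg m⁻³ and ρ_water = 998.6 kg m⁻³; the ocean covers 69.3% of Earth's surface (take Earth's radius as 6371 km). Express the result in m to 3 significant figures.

Total mass lost = 405 Gt/yr × 106 yr = 4.293×10^4 Gt = 4.293×10^16 kg.
ρ_w = 998.6 kg m⁻³, so water volume = 4.293×10^16 / 998.6 = 4.299×10^13 m³.
Δh = 4.299×10^13 / 3.53×10^14 = 0.122 m.

≈ 0.122 m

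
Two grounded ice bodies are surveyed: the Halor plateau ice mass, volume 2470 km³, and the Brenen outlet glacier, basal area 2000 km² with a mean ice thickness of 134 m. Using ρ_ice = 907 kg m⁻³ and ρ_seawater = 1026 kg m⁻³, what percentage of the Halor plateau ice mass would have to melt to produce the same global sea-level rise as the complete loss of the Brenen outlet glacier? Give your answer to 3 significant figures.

Equal sea-level rise means equal mass of meltwater, i.e. equal mass of ice lost.
Ice mass of Brenen: 2.431×10^14 kg; ice mass of Halor: 2.240×10^15 kg.
Fraction required = 2.431×10^14 / 2.240×10^15 = 0.109 → 10.9 %.

≈ 10.9 %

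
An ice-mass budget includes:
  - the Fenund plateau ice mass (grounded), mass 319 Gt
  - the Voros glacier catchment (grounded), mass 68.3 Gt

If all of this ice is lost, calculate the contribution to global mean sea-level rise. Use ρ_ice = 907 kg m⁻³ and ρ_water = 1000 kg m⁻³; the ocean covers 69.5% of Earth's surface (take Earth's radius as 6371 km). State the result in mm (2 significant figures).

≈ 1.1 mm

Fenund: 319 Gt = 3.190×10^14 kg; dividing by ρ_w = 1000 kg m⁻³ gives 3.190×10^11 m³ of water.
Voros: 68.3 Gt = 6.830×10^13 kg; dividing by ρ_w = 1000 kg m⁻³ gives 6.830×10^10 m³ of water.
Total added water ≈ 3.873×10^11 m³ over 3.54×10^14 m² → Δh = 1.09×10^-3 m = 1.1 mm.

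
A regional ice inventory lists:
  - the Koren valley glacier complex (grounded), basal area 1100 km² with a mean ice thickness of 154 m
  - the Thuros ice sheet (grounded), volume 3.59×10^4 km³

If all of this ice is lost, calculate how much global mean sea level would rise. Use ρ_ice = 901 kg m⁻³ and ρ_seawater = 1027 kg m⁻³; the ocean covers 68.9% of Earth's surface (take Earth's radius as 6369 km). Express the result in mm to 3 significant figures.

Koren: ice volume = 1100 km² × 154 m = 169.4 km³; 169.4 × (901/1027) = 148.6 km³ of water.
Thuros: 3.59×10^4 km³ × (901/1027) = 3.150×10^4 km³ of water.
Total added water ≈ 3.164×10^13 m³ over 3.51×10^14 m² → Δh = 0.0901 m = 90.1 mm.

≈ 90.1 mm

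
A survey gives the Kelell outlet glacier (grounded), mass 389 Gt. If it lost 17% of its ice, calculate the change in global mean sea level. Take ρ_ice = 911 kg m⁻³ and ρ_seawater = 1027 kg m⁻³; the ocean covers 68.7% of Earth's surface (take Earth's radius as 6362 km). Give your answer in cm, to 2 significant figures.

Kelell: 0.17 × 389 Gt = 6.613×10^13 kg; dividing by ρ_w = 1027 kg m⁻³ gives 6.439×10^10 m³ of water.
Spread over 3.49×10^14 m² of ocean, Δh = 6.439×10^10 / 3.49×10^14 = 1.84×10^-4 m = 0.018 cm.

≈ 0.018 cm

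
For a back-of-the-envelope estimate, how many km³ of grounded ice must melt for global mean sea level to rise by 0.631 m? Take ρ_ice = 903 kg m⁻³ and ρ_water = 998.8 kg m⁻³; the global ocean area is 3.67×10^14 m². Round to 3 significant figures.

≈ 2.56×10^5 km³

Required water volume = Δh × A = 0.631 m × 3.67×10^14 m² = 2.316×10^14 m³ = 2.316×10^5 km³.
Ice volume = water volume × ρ_w/ρ_ice = 2.316×10^5 × 998.8/903 = 2.56×10^5 km³.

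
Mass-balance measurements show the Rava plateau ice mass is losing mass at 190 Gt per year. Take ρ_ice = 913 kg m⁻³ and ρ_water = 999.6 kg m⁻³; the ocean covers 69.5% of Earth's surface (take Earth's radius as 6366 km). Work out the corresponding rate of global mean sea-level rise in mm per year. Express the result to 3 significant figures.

ρ_w = 999.6 kg m⁻³. Annual water volume added = 190 Gt / ρ_w = 1.900×10^14 kg / 999.6 kg m⁻³ = 1.901×10^11 m³.
Δh per year = 1.901×10^11 / 3.54×10^14 = 5.37×10^-4 m = 0.537 mm.

≈ 0.537 mm/yr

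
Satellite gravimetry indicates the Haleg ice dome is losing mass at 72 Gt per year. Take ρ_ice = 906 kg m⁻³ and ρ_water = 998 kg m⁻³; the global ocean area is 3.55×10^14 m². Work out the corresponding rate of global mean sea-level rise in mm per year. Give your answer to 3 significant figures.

≈ 0.203 mm/yr

ρ_w = 998 kg m⁻³. Annual water volume added = 72 Gt / ρ_w = 7.200×10^13 kg / 998 kg m⁻³ = 7.214×10^10 m³.
Δh per year = 7.214×10^10 / 3.55×10^14 = 2.03×10^-4 m = 0.203 mm.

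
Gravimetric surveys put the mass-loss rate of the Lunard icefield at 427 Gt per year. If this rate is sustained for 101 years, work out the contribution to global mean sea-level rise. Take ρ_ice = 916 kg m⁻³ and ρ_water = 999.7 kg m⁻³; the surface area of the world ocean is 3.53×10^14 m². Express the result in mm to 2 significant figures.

Total mass lost = 427 Gt/yr × 101 yr = 4.313×10^4 Gt = 4.313×10^16 kg.
ρ_w = 999.7 kg m⁻³, so water volume = 4.313×10^16 / 999.7 = 4.314×10^13 m³.
Δh = 4.314×10^13 / 3.53×10^14 = 0.122 m = 120 mm.

≈ 120 mm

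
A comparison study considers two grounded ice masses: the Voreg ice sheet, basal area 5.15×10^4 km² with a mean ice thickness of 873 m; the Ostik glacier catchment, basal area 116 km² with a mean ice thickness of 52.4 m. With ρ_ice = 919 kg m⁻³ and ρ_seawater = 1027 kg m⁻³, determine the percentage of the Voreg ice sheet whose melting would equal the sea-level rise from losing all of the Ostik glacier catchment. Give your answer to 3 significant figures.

≈ 0.0135 %

Equal sea-level rise means equal mass of meltwater, i.e. equal mass of ice lost.
Ice mass of Ostik: 5.586×10^12 kg; ice mass of Voreg: 4.132×10^16 kg.
Fraction required = 5.586×10^12 / 4.132×10^16 = 1.35×10^-4 → 0.0135 %.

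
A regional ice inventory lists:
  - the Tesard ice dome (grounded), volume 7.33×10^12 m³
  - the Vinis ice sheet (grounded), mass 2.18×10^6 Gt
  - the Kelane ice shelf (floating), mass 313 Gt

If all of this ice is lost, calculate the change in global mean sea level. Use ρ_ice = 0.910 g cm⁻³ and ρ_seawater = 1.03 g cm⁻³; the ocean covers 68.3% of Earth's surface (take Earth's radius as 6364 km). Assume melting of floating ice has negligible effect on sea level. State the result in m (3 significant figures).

Tesard: 7.33×10^12 m³ × (910/1030) = 6.476×10^12 m³ of water.
Vinis: 2.18×10^6 Gt = 2.180×10^18 kg; dividing by ρ_w = 1.03 g cm⁻³ = 1030 kg m⁻³ gives 2.117×10^15 m³ of water.
The Kelane ice shelf is floating and already displaces its own weight of water, so its melt adds essentially nothing to sea level.
Total added water ≈ 2.123×10^15 m³ over 3.48×10^14 m² → Δh = 6.11 m.

≈ 6.11 m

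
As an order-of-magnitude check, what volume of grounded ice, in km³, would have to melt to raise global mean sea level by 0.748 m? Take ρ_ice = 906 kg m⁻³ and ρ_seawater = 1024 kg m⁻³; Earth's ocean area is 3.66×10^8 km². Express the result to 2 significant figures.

Required water volume = Δh × A = 0.748 m × 3.66×10^14 m² = 2.738×10^14 m³ = 2.738×10^5 km³.
Ice volume = water volume × ρ_w/ρ_ice = 2.738×10^5 × 1024/906 = 3.1×10^5 km³.

≈ 3.1×10^5 km³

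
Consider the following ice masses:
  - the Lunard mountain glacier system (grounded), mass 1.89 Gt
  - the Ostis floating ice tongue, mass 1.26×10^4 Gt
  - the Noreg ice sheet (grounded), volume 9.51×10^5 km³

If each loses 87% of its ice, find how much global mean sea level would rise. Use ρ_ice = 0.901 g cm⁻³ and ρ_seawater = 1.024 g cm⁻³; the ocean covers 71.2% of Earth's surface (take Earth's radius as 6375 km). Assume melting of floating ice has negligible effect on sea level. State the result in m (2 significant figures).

Lunard: 0.87 × 1.89 Gt = 1.644×10^12 kg; dividing by ρ_w = 1.024 g cm⁻³ = 1024 kg m⁻³ gives 1.606×10^9 m³ of water.
The Ostis floating ice tongue is floating and already displaces its own weight of water, so its melt adds essentially nothing to sea level.
Noreg: 0.87 × 9.51×10^5 km³ × (901/1024) = 7.280×10^5 km³ of water.
Total added water ≈ 7.280×10^14 m³ over 3.64×10^14 m² → Δh = 2.00 m.

≈ 2.0 m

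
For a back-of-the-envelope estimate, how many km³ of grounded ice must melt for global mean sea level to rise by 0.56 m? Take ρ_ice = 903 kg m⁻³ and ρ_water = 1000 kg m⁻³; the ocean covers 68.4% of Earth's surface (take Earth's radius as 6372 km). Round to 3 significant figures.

≈ 2.16×10^5 km³

Required water volume = Δh × A = 0.56 m × 3.49×10^14 m² = 1.954×10^14 m³ = 1.954×10^5 km³.
Ice volume = water volume × ρ_w/ρ_ice = 1.954×10^5 × 1000/903 = 2.16×10^5 km³.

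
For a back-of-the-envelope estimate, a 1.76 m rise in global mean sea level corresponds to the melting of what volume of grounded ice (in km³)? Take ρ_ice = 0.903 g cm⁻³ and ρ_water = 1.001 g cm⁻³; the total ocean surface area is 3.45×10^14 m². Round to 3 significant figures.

≈ 6.73×10^5 km³

Required water volume = Δh × A = 1.76 m × 3.45×10^14 m² = 6.072×10^14 m³ = 6.072×10^5 km³.
Ice volume = water volume × ρ_w/ρ_ice = 6.072×10^5 × 1001/903 = 6.73×10^5 km³.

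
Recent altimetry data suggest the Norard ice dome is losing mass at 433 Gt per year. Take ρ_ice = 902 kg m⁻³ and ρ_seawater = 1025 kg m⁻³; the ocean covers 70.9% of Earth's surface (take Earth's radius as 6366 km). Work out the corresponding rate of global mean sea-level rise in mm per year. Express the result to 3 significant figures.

≈ 1.17 mm/yr

ρ_w = 1025 kg m⁻³. Annual water volume added = 433 Gt / ρ_w = 4.330×10^14 kg / 1025 kg m⁻³ = 4.224×10^11 m³.
Δh per year = 4.224×10^11 / 3.61×10^14 = 1.17×10^-3 m = 1.17 mm.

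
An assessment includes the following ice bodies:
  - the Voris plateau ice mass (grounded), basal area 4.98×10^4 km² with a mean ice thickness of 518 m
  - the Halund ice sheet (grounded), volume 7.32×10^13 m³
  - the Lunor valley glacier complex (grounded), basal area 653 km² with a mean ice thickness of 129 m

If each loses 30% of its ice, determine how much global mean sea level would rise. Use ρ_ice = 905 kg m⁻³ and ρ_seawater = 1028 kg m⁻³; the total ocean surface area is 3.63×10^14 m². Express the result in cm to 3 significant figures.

≈ 7.21 cm

Voris: ice volume = 4.98×10^4 km² × 518 m = 2.580×10^4 km³; 0.3 × 2.580×10^4 × (905/1028) = 6813 km³ of water.
Halund: 0.3 × 7.32×10^13 m³ × (905/1028) = 1.933×10^13 m³ of water.
Lunor: ice volume = 653 km² × 129 m = 84.24 km³; 0.3 × 84.24 × (905/1028) = 22.25 km³ of water.
Total added water ≈ 2.617×10^13 m³ over 3.63×10^14 m² → Δh = 0.0721 m = 7.21 cm.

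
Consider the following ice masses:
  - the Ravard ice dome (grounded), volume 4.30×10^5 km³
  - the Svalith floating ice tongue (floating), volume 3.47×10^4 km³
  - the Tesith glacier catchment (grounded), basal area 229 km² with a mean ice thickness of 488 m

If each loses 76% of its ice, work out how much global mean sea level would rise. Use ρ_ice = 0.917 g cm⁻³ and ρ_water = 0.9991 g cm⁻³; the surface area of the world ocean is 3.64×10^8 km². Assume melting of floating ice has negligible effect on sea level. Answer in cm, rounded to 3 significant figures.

Ravard: 0.76 × 4.30×10^5 km³ × (917/999.1) = 2.999×10^5 km³ of water.
The Svalith floating ice tongue is floating and already displaces its own weight of water, so its melt adds essentially nothing to sea level.
Tesith: ice volume = 229 km² × 488 m = 111.8 km³; 0.76 × 111.8 × (917/999.1) = 77.95 km³ of water.
Total added water ≈ 3.000×10^14 m³ over 3.64×10^14 m² → Δh = 0.824 m = 82.4 cm.

≈ 82.4 cm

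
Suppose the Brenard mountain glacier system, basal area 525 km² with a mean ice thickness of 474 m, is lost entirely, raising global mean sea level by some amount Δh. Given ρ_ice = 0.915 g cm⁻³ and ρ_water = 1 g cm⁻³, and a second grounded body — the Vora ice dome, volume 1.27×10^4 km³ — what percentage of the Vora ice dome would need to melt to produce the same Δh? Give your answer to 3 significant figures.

≈ 1.96 %

Equal sea-level rise means equal mass of meltwater, i.e. equal mass of ice lost.
Ice mass of Brenard: 2.277×10^14 kg; ice mass of Vora: 1.162×10^16 kg.
Fraction required = 2.277×10^14 / 1.162×10^16 = 0.0196 → 1.96 %.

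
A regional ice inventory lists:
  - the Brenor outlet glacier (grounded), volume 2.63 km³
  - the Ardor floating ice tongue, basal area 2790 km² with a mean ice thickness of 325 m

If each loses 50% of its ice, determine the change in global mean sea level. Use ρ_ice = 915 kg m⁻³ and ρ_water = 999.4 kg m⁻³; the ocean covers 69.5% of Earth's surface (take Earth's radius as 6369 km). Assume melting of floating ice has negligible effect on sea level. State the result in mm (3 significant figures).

Brenor: 0.5 × 2.63 km³ × (915/999.4) = 1.204 km³ of water.
The Ardor floating ice tongue is floating and already displaces its own weight of water, so its melt adds essentially nothing to sea level.
Total added water ≈ 1.204×10^9 m³ over 3.54×10^14 m² → Δh = 3.40×10^-6 m = 3.40×10^-3 mm.

≈ 3.40×10^-3 mm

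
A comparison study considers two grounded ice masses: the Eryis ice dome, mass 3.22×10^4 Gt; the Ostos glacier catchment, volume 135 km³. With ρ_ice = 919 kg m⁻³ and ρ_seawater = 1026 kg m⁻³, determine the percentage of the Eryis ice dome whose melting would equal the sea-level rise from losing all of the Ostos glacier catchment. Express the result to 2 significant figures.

Equal sea-level rise means equal mass of meltwater, i.e. equal mass of ice lost.
Ice mass of Ostos: 1.241×10^14 kg; ice mass of Eryis: 3.220×10^16 kg.
Fraction required = 1.241×10^14 / 3.220×10^16 = 3.85×10^-3 → 0.39 %.

≈ 0.39 %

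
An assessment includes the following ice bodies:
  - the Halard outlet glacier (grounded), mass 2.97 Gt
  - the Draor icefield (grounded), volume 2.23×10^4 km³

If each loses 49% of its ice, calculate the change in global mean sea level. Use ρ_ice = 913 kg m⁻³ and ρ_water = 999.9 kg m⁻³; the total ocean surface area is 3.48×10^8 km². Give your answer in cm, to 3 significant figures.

≈ 2.87 cm

Halard: 0.49 × 2.97 Gt = 1.455×10^12 kg; dividing by ρ_w = 999.9 kg m⁻³ gives 1.455×10^9 m³ of water.
Draor: 0.49 × 2.23×10^4 km³ × (913/999.9) = 9977 km³ of water.
Total added water ≈ 9.979×10^12 m³ over 3.48×10^14 m² → Δh = 0.0287 m = 2.87 cm.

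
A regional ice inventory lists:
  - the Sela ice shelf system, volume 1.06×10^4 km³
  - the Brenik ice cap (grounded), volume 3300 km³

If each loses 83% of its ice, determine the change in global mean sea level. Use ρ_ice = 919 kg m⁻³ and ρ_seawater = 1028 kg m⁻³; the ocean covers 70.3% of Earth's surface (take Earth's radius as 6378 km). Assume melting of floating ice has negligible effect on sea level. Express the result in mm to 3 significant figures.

The Sela ice shelf system is floating and already displaces its own weight of water, so its melt adds essentially nothing to sea level.
Brenik: 0.83 × 3300 km³ × (919/1028) = 2449 km³ of water.
Total added water ≈ 2.449×10^12 m³ over 3.59×10^14 m² → Δh = 6.81×10^-3 m = 6.81 mm.

≈ 6.81 mm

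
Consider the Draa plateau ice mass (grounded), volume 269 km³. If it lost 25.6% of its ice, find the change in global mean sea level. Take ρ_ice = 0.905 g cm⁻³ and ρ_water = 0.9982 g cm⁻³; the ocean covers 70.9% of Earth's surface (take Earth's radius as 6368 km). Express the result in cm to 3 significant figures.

≈ 0.0173 cm

Draa: 0.256 × 269 km³ × (905/998.2) = 62.43 km³ of water.
Spread over 3.61×10^14 m² of ocean, Δh = 6.243×10^10 / 3.61×10^14 = 1.73×10^-4 m = 0.0173 cm.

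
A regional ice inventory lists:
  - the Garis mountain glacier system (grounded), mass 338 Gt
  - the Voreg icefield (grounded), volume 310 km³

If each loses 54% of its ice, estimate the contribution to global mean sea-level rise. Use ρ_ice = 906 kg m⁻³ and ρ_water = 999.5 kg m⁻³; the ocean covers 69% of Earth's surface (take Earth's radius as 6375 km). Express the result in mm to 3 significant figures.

Garis: 0.54 × 338 Gt = 1.825×10^14 kg; dividing by ρ_w = 999.5 kg m⁻³ gives 1.826×10^11 m³ of water.
Voreg: 0.54 × 310 km³ × (906/999.5) = 151.7 km³ of water.
Total added water ≈ 3.344×10^11 m³ over 3.52×10^14 m² → Δh = 9.49×10^-4 m = 0.949 mm.

≈ 0.949 mm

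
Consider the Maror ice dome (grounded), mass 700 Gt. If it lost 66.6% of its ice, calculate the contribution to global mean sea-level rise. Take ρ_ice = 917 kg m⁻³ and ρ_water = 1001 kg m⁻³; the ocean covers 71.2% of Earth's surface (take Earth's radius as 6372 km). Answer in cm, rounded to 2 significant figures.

≈ 0.13 cm

Maror: 0.666 × 700 Gt = 4.662×10^14 kg; dividing by ρ_w = 1001 kg m⁻³ gives 4.657×10^11 m³ of water.
Spread over 3.63×10^14 m² of ocean, Δh = 4.657×10^11 / 3.63×10^14 = 1.28×10^-3 m = 0.13 cm.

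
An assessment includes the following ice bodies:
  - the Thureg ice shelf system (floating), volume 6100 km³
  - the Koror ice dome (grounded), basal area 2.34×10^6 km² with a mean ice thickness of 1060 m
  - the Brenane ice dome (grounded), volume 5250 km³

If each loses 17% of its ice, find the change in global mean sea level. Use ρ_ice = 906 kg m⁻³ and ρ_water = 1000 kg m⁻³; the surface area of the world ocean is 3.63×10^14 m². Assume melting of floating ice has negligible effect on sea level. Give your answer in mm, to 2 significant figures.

≈ 1100 mm

The Thureg ice shelf system is floating and already displaces its own weight of water, so its melt adds essentially nothing to sea level.
Koror: ice volume = 2.34×10^6 km² × 1060 m = 2.480×10^6 km³; 0.17 × 2.480×10^6 × (906/1000) = 3.820×10^5 km³ of water.
Brenane: 0.17 × 5250 km³ × (906/1000) = 808.6 km³ of water.
Total added water ≈ 3.828×10^14 m³ over 3.63×10^14 m² → Δh = 1.05 m = 1100 mm.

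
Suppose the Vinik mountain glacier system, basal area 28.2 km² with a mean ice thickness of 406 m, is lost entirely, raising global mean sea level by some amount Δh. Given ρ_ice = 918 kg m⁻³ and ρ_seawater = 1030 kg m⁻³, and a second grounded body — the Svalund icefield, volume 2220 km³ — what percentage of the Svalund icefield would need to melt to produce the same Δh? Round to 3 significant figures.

Equal sea-level rise means equal mass of meltwater, i.e. equal mass of ice lost.
Ice mass of Vinik: 1.051×10^13 kg; ice mass of Svalund: 2.038×10^15 kg.
Fraction required = 1.051×10^13 / 2.038×10^15 = 5.16×10^-3 → 0.516 %.

≈ 0.516 %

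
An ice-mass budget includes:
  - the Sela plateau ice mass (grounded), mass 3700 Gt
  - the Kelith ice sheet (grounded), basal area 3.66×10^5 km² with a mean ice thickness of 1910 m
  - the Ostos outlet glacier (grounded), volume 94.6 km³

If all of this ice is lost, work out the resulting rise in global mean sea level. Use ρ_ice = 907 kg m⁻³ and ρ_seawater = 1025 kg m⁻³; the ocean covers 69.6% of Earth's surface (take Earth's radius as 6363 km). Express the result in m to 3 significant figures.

≈ 1.76 m

Sela: 3700 Gt = 3.700×10^15 kg; dividing by ρ_w = 1025 kg m⁻³ gives 3.610×10^12 m³ of water.
Kelith: ice volume = 3.66×10^5 km² × 1910 m = 6.991×10^5 km³; 6.991×10^5 × (907/1025) = 6.186×10^5 km³ of water.
Ostos: 94.6 km³ × (907/1025) = 83.71 km³ of water.
Total added water ≈ 6.223×10^14 m³ over 3.54×10^14 m² → Δh = 1.76 m.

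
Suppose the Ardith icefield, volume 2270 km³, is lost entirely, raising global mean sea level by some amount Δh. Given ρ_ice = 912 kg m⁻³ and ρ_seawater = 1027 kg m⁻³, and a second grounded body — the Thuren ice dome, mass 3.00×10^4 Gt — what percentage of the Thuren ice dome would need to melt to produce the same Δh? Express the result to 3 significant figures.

Equal sea-level rise means equal mass of meltwater, i.e. equal mass of ice lost.
Ice mass of Ardith: 2.070×10^15 kg; ice mass of Thuren: 3.000×10^16 kg.
Fraction required = 2.070×10^15 / 3.000×10^16 = 0.0690 → 6.90 %.

≈ 6.90 %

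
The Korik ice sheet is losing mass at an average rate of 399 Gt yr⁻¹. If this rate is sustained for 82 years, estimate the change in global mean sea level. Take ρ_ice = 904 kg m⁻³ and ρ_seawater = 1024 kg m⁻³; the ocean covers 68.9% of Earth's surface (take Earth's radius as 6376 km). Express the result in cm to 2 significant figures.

Total mass lost = 399 Gt/yr × 82 yr = 3.272×10^4 Gt = 3.272×10^16 kg.
ρ_w = 1024 kg m⁻³, so water volume = 3.272×10^16 / 1024 = 3.195×10^13 m³.
Δh = 3.195×10^13 / 3.52×10^14 = 0.0908 m = 9.1 cm.

≈ 9.1 cm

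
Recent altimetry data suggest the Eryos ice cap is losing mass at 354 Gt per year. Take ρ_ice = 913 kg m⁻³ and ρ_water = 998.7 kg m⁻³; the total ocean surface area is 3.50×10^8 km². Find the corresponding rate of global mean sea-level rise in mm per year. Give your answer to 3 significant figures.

≈ 1.01 mm/yr

ρ_w = 998.7 kg m⁻³. Annual water volume added = 354 Gt / ρ_w = 3.540×10^14 kg / 998.7 kg m⁻³ = 3.545×10^11 m³.
Δh per year = 3.545×10^11 / 3.50×10^14 = 1.01×10^-3 m = 1.01 mm.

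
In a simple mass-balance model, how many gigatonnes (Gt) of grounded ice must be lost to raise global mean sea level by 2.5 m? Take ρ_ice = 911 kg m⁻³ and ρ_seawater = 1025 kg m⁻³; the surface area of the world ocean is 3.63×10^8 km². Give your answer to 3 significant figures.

≈ 9.30×10^5 Gt

Required water volume = Δh × A = 2.5 m × 3.63×10^14 m² = 9.075×10^14 m³.
ρ_w = 1025 kg m⁻³, so the mass of water = 9.075×10^14 m³ × 1025 kg m⁻³ = 9.302×10^17 kg = 9.30×10^5 Gt (and the same mass of ice, by conservation).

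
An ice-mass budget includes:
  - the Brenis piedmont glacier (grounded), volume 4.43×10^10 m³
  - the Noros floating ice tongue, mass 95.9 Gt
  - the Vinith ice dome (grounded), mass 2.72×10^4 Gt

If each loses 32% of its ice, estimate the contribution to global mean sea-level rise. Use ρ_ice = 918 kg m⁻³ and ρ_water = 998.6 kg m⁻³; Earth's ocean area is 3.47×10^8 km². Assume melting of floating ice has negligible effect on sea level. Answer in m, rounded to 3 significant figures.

≈ 0.0252 m

Brenis: 0.32 × 4.43×10^10 m³ × (918/998.6) = 1.303×10^10 m³ of water.
The Noros floating ice tongue is floating and already displaces its own weight of water, so its melt adds essentially nothing to sea level.
Vinith: 0.32 × 2.72×10^4 Gt = 8.704×10^15 kg; dividing by ρ_w = 998.6 kg m⁻³ gives 8.716×10^12 m³ of water.
Total added water ≈ 8.729×10^12 m³ over 3.47×10^14 m² → Δh = 0.0252 m.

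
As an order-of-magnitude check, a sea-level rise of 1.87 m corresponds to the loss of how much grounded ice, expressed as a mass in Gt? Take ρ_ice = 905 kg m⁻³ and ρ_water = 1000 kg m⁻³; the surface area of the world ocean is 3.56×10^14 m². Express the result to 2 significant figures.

≈ 6.7×10^5 Gt

Required water volume = Δh × A = 1.87 m × 3.56×10^14 m² = 6.657×10^14 m³.
ρ_w = 1000 kg m⁻³, so the mass of water = 6.657×10^14 m³ × 1000 kg m⁻³ = 6.657×10^17 kg = 6.7×10^5 Gt (and the same mass of ice, by conservation).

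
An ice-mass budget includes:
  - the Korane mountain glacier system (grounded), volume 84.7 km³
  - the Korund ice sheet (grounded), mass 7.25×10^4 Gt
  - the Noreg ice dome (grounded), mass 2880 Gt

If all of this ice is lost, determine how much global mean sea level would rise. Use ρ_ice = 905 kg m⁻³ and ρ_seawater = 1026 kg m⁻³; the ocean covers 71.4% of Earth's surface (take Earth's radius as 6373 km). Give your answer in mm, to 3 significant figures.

Korane: 84.7 km³ × (905/1026) = 74.71 km³ of water.
Korund: 7.25×10^4 Gt = 7.250×10^16 kg; dividing by ρ_w = 1026 kg m⁻³ gives 7.066×10^13 m³ of water.
Noreg: 2880 Gt = 2.880×10^15 kg; dividing by ρ_w = 1026 kg m⁻³ gives 2.807×10^12 m³ of water.
Total added water ≈ 7.354×10^13 m³ over 3.64×10^14 m² → Δh = 0.202 m = 202 mm.

≈ 202 mm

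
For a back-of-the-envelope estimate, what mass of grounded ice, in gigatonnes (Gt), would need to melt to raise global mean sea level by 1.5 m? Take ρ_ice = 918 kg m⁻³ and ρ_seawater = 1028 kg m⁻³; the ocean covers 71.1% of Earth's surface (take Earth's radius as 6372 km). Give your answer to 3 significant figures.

≈ 5.59×10^5 Gt

Required water volume = Δh × A = 1.5 m × 3.63×10^14 m² = 5.442×10^14 m³.
ρ_w = 1028 kg m⁻³, so the mass of water = 5.442×10^14 m³ × 1028 kg m⁻³ = 5.594×10^17 kg = 5.59×10^5 Gt (and the same mass of ice, by conservation).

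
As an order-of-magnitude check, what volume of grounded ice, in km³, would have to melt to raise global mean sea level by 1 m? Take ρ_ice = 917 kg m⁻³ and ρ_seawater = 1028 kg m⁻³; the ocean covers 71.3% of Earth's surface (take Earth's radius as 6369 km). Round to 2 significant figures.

Required water volume = Δh × A = 1 m × 3.63×10^14 m² = 3.634×10^14 m³ = 3.634×10^5 km³.
Ice volume = water volume × ρ_w/ρ_ice = 3.634×10^5 × 1028/917 = 4.1×10^5 km³.

≈ 4.1×10^5 km³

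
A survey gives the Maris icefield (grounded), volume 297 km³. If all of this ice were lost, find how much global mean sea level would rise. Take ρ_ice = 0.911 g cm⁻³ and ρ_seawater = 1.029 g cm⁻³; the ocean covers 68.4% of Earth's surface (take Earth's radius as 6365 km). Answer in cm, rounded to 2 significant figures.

≈ 0.076 cm

Maris: 297 km³ × (911/1029) = 262.9 km³ of water.
Spread over 3.48×10^14 m² of ocean, Δh = 2.629×10^11 / 3.48×10^14 = 7.55×10^-4 m = 0.076 cm.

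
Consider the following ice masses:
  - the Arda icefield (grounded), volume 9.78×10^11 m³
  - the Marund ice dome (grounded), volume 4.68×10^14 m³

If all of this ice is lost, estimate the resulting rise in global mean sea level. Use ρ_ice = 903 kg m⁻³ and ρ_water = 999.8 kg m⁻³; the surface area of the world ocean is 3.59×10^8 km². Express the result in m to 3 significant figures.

Arda: 9.78×10^11 m³ × (903/999.8) = 8.833×10^11 m³ of water.
Marund: 4.68×10^14 m³ × (903/999.8) = 4.227×10^14 m³ of water.
Total added water ≈ 4.236×10^14 m³ over 3.59×10^14 m² → Δh = 1.18 m.

≈ 1.18 m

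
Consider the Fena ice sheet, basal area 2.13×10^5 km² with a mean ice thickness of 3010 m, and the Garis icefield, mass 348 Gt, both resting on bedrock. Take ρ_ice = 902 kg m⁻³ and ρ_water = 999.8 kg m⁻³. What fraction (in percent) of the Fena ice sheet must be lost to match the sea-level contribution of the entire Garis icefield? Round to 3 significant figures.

Equal sea-level rise means equal mass of meltwater, i.e. equal mass of ice lost.
Ice mass of Garis: 3.480×10^14 kg; ice mass of Fena: 5.783×10^17 kg.
Fraction required = 3.480×10^14 / 5.783×10^17 = 6.02×10^-4 → 0.0602 %.

≈ 0.0602 %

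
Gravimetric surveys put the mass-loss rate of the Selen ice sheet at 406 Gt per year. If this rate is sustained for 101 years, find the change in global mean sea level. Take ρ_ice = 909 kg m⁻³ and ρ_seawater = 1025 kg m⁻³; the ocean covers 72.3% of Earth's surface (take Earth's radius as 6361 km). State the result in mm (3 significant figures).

Total mass lost = 406 Gt/yr × 101 yr = 4.101×10^4 Gt = 4.101×10^16 kg.
ρ_w = 1025 kg m⁻³, so water volume = 4.101×10^16 / 1025 = 4.001×10^13 m³.
Δh = 4.001×10^13 / 3.68×10^14 = 0.109 m = 109 mm.

≈ 109 mm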